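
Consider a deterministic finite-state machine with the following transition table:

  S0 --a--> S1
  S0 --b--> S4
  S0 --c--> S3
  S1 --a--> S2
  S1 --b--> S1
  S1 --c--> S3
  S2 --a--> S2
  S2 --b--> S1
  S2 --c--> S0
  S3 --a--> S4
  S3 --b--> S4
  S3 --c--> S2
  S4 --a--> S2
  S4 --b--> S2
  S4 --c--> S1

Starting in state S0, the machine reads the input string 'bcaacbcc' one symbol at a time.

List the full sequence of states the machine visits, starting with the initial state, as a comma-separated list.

Answer: S0, S4, S1, S2, S2, S0, S4, S1, S3

Derivation:
Start: S0
  read 'b': S0 --b--> S4
  read 'c': S4 --c--> S1
  read 'a': S1 --a--> S2
  read 'a': S2 --a--> S2
  read 'c': S2 --c--> S0
  read 'b': S0 --b--> S4
  read 'c': S4 --c--> S1
  read 'c': S1 --c--> S3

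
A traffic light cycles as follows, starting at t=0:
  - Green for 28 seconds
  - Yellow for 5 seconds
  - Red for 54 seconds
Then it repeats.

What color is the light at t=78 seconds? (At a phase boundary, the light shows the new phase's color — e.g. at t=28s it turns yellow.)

Cycle length = 28 + 5 + 54 = 87s
t = 78, phase_t = 78 mod 87 = 78
78 >= 33 → RED

Answer: red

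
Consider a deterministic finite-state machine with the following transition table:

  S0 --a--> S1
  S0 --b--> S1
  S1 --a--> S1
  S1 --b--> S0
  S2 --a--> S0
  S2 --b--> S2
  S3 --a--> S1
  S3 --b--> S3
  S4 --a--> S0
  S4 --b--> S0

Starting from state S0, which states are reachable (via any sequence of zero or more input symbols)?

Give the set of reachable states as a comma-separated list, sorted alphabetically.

BFS from S0:
  visit S0: S0--a-->S1 (new), S0--b-->S1 (seen)
  visit S1: S1--a-->S1 (seen), S1--b-->S0 (seen)

Answer: S0, S1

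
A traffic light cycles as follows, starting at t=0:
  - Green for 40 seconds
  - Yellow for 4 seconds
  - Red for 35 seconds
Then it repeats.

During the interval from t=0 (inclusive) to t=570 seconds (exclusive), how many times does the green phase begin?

Cycle = 40+4+35 = 79s
green phase starts at t = k*79 + 0 for k=0,1,2,...
Need k*79+0 < 570 → k < 7.215
k ∈ {0, ..., 7} → 8 starts

Answer: 8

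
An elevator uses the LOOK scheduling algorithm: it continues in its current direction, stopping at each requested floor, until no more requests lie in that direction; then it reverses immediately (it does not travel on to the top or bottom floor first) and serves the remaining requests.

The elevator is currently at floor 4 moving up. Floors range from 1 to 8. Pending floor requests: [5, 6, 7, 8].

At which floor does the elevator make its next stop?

Current floor: 4, direction: up
Requests above: [5, 6, 7, 8]
Requests below: []
Moving up and requests lie above → nearest above is min([5, 6, 7, 8]) = 5

Answer: 5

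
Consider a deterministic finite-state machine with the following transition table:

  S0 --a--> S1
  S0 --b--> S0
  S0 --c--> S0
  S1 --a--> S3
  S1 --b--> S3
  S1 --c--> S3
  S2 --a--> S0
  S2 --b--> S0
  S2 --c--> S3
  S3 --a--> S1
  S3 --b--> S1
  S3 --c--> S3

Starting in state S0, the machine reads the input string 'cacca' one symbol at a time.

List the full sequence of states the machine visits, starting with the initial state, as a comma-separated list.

Start: S0
  read 'c': S0 --c--> S0
  read 'a': S0 --a--> S1
  read 'c': S1 --c--> S3
  read 'c': S3 --c--> S3
  read 'a': S3 --a--> S1

Answer: S0, S0, S1, S3, S3, S1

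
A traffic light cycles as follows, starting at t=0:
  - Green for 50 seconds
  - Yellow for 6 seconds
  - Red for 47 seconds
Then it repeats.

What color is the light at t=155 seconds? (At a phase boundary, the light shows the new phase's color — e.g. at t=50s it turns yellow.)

Cycle length = 50 + 6 + 47 = 103s
t = 155, phase_t = 155 mod 103 = 52
50 <= 52 < 56 (yellow end) → YELLOW

Answer: yellow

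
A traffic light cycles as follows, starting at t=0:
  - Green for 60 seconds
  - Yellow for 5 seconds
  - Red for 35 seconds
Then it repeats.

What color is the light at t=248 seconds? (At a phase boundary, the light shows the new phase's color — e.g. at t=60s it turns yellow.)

Cycle length = 60 + 5 + 35 = 100s
t = 248, phase_t = 248 mod 100 = 48
48 < 60 (green end) → GREEN

Answer: green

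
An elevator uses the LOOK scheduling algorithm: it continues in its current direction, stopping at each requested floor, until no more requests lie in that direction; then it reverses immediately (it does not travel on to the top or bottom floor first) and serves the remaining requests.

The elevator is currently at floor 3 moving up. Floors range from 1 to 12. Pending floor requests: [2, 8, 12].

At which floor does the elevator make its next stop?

Current floor: 3, direction: up
Requests above: [8, 12]
Requests below: [2]
Moving up and requests lie above → nearest above is min([8, 12]) = 8

Answer: 8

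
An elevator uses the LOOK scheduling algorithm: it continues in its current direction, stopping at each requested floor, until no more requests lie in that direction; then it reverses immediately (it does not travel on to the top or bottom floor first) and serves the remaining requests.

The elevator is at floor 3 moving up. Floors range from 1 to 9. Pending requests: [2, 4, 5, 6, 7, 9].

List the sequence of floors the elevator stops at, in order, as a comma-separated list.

Current: 3, moving UP
Serve above first (ascending): [4, 5, 6, 7, 9]
Then reverse, serve below (descending): [2]

Answer: 4, 5, 6, 7, 9, 2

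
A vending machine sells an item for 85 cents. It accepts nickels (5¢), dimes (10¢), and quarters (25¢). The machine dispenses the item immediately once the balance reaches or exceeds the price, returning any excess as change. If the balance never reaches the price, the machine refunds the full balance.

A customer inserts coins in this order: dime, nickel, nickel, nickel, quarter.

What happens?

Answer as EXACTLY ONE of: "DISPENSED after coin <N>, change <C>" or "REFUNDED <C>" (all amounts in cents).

Answer: REFUNDED 50

Derivation:
Price: 85¢
Coin 1 (dime, 10¢): balance = 10¢
Coin 2 (nickel, 5¢): balance = 15¢
Coin 3 (nickel, 5¢): balance = 20¢
Coin 4 (nickel, 5¢): balance = 25¢
Coin 5 (quarter, 25¢): balance = 50¢
All coins inserted, balance 50¢ < price 85¢ → REFUND 50¢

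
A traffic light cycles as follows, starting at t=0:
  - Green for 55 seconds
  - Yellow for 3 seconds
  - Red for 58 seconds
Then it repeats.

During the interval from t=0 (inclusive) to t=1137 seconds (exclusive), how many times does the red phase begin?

Cycle = 55+3+58 = 116s
red phase starts at t = k*116 + 58 for k=0,1,2,...
Need k*116+58 < 1137 → k < 9.302
k ∈ {0, ..., 9} → 10 starts

Answer: 10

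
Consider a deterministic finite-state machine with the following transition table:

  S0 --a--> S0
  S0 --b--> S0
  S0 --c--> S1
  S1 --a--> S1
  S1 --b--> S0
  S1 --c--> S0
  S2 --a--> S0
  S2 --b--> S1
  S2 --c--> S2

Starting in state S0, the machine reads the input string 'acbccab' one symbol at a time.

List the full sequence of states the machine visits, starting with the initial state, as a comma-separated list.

Start: S0
  read 'a': S0 --a--> S0
  read 'c': S0 --c--> S1
  read 'b': S1 --b--> S0
  read 'c': S0 --c--> S1
  read 'c': S1 --c--> S0
  read 'a': S0 --a--> S0
  read 'b': S0 --b--> S0

Answer: S0, S0, S1, S0, S1, S0, S0, S0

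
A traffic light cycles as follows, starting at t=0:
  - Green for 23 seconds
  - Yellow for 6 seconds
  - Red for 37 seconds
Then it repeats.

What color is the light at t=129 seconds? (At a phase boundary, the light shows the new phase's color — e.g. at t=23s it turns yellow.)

Cycle length = 23 + 6 + 37 = 66s
t = 129, phase_t = 129 mod 66 = 63
63 >= 29 → RED

Answer: red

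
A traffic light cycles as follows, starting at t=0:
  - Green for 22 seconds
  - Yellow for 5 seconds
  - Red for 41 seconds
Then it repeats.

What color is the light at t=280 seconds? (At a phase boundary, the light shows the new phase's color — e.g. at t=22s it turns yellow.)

Cycle length = 22 + 5 + 41 = 68s
t = 280, phase_t = 280 mod 68 = 8
8 < 22 (green end) → GREEN

Answer: green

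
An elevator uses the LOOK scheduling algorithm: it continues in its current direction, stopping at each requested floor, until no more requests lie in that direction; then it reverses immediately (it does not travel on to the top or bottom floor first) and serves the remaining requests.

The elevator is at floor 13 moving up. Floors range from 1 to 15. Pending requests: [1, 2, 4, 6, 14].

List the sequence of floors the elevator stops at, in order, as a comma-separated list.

Current: 13, moving UP
Serve above first (ascending): [14]
Then reverse, serve below (descending): [6, 4, 2, 1]

Answer: 14, 6, 4, 2, 1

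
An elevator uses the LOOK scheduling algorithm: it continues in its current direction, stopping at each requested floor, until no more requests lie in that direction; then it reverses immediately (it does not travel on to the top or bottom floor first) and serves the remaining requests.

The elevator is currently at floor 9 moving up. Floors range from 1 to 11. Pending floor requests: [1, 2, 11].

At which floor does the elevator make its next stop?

Current floor: 9, direction: up
Requests above: [11]
Requests below: [1, 2]
Moving up and requests lie above → nearest above is min([11]) = 11

Answer: 11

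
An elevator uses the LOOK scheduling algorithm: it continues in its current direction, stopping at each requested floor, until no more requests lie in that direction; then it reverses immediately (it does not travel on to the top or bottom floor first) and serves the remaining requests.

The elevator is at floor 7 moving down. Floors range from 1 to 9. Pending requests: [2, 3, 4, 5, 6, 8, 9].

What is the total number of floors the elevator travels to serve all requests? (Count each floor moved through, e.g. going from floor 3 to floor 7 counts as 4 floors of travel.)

Answer: 12

Derivation:
Start at floor 7 moving down, LOOK stop order: [6, 5, 4, 3, 2, 8, 9]
  7 → 6: |6-7| = 1, total = 1
  6 → 5: |5-6| = 1, total = 2
  5 → 4: |4-5| = 1, total = 3
  4 → 3: |3-4| = 1, total = 4
  3 → 2: |2-3| = 1, total = 5
  2 → 8: |8-2| = 6, total = 11
  8 → 9: |9-8| = 1, total = 12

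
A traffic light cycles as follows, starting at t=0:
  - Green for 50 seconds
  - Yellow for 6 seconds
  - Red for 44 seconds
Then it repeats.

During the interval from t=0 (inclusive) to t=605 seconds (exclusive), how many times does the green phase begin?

Answer: 7

Derivation:
Cycle = 50+6+44 = 100s
green phase starts at t = k*100 + 0 for k=0,1,2,...
Need k*100+0 < 605 → k < 6.050
k ∈ {0, ..., 6} → 7 starts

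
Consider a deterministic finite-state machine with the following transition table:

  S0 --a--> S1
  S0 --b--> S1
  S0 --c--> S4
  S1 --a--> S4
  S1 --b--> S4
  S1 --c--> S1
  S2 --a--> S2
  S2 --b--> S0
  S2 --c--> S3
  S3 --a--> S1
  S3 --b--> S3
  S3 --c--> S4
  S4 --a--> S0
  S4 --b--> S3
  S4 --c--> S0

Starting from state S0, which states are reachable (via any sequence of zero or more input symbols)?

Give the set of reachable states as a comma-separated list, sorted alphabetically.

BFS from S0:
  visit S0: S0--a-->S1 (new), S0--b-->S1 (seen), S0--c-->S4 (new)
  visit S1: S1--a-->S4 (seen), S1--b-->S4 (seen), S1--c-->S1 (seen)
  visit S4: S4--a-->S0 (seen), S4--b-->S3 (new), S4--c-->S0 (seen)
  visit S3: S3--a-->S1 (seen), S3--b-->S3 (seen), S3--c-->S4 (seen)

Answer: S0, S1, S3, S4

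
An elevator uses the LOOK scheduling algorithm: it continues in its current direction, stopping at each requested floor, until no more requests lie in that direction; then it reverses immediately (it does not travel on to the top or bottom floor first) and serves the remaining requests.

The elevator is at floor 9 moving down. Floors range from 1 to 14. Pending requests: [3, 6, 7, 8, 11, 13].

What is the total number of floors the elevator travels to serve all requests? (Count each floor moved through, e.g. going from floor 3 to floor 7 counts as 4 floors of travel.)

Start at floor 9 moving down, LOOK stop order: [8, 7, 6, 3, 11, 13]
  9 → 8: |8-9| = 1, total = 1
  8 → 7: |7-8| = 1, total = 2
  7 → 6: |6-7| = 1, total = 3
  6 → 3: |3-6| = 3, total = 6
  3 → 11: |11-3| = 8, total = 14
  11 → 13: |13-11| = 2, total = 16

Answer: 16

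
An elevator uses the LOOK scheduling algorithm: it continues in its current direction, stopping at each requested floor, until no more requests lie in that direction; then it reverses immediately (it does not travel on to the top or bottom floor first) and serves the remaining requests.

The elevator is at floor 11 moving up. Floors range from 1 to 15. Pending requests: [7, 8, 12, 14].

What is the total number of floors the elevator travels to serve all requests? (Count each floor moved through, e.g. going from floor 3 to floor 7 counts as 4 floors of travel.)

Answer: 10

Derivation:
Start at floor 11 moving up, LOOK stop order: [12, 14, 8, 7]
  11 → 12: |12-11| = 1, total = 1
  12 → 14: |14-12| = 2, total = 3
  14 → 8: |8-14| = 6, total = 9
  8 → 7: |7-8| = 1, total = 10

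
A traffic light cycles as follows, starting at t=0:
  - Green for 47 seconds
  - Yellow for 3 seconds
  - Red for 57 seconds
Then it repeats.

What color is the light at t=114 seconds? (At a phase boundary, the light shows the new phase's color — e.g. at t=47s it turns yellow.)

Cycle length = 47 + 3 + 57 = 107s
t = 114, phase_t = 114 mod 107 = 7
7 < 47 (green end) → GREEN

Answer: green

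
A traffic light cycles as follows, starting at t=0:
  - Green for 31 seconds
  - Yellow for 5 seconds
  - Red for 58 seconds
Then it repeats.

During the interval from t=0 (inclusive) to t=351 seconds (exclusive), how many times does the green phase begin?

Answer: 4

Derivation:
Cycle = 31+5+58 = 94s
green phase starts at t = k*94 + 0 for k=0,1,2,...
Need k*94+0 < 351 → k < 3.734
k ∈ {0, ..., 3} → 4 starts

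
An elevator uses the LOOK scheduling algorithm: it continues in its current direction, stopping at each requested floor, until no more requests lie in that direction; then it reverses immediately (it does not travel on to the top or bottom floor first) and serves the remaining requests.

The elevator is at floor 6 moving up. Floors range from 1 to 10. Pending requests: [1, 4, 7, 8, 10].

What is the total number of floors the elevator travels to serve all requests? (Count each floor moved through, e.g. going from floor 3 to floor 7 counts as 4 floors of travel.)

Answer: 13

Derivation:
Start at floor 6 moving up, LOOK stop order: [7, 8, 10, 4, 1]
  6 → 7: |7-6| = 1, total = 1
  7 → 8: |8-7| = 1, total = 2
  8 → 10: |10-8| = 2, total = 4
  10 → 4: |4-10| = 6, total = 10
  4 → 1: |1-4| = 3, total = 13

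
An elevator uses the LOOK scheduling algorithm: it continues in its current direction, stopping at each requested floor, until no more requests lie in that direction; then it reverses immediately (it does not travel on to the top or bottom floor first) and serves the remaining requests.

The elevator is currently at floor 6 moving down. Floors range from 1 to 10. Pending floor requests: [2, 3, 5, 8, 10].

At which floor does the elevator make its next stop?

Answer: 5

Derivation:
Current floor: 6, direction: down
Requests above: [8, 10]
Requests below: [2, 3, 5]
Moving down and requests lie below → nearest below is max([2, 3, 5]) = 5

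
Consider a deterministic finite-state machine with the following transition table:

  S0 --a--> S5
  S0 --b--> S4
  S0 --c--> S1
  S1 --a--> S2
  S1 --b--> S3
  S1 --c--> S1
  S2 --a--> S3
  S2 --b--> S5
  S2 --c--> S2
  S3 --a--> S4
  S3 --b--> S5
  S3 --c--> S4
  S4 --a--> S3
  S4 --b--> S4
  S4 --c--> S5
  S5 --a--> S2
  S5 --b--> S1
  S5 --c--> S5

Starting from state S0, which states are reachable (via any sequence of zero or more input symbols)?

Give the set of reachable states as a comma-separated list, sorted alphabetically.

BFS from S0:
  visit S0: S0--a-->S5 (new), S0--b-->S4 (new), S0--c-->S1 (new)
  visit S5: S5--a-->S2 (new), S5--b-->S1 (seen), S5--c-->S5 (seen)
  visit S4: S4--a-->S3 (new), S4--b-->S4 (seen), S4--c-->S5 (seen)
  visit S1: S1--a-->S2 (seen), S1--b-->S3 (seen), S1--c-->S1 (seen)
  visit S2: S2--a-->S3 (seen), S2--b-->S5 (seen), S2--c-->S2 (seen)
  visit S3: S3--a-->S4 (seen), S3--b-->S5 (seen), S3--c-->S4 (seen)

Answer: S0, S1, S2, S3, S4, S5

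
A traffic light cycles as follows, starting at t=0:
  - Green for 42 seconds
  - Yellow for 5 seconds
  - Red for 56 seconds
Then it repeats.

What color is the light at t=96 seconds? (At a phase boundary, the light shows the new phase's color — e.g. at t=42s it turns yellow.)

Cycle length = 42 + 5 + 56 = 103s
t = 96, phase_t = 96 mod 103 = 96
96 >= 47 → RED

Answer: red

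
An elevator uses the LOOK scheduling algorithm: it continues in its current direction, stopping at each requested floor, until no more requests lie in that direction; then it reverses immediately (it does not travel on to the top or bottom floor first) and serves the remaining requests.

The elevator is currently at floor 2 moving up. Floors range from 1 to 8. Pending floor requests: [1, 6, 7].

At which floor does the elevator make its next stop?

Answer: 6

Derivation:
Current floor: 2, direction: up
Requests above: [6, 7]
Requests below: [1]
Moving up and requests lie above → nearest above is min([6, 7]) = 6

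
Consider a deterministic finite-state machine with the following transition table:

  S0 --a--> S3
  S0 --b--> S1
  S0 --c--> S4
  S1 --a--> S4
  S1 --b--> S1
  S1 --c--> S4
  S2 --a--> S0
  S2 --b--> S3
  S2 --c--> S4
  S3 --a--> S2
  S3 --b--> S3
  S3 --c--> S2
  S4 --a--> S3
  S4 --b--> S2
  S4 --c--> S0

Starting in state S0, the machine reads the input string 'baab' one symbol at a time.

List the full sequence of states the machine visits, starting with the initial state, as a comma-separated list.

Start: S0
  read 'b': S0 --b--> S1
  read 'a': S1 --a--> S4
  read 'a': S4 --a--> S3
  read 'b': S3 --b--> S3

Answer: S0, S1, S4, S3, S3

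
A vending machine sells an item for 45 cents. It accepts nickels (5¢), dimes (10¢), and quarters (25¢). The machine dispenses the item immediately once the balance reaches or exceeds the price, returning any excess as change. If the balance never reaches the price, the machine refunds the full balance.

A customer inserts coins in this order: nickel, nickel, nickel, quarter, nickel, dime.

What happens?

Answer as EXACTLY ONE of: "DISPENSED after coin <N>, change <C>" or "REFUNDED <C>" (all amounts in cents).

Answer: DISPENSED after coin 5, change 0

Derivation:
Price: 45¢
Coin 1 (nickel, 5¢): balance = 5¢
Coin 2 (nickel, 5¢): balance = 10¢
Coin 3 (nickel, 5¢): balance = 15¢
Coin 4 (quarter, 25¢): balance = 40¢
Coin 5 (nickel, 5¢): balance = 45¢
  → balance >= price → DISPENSE, change = 45 - 45 = 0¢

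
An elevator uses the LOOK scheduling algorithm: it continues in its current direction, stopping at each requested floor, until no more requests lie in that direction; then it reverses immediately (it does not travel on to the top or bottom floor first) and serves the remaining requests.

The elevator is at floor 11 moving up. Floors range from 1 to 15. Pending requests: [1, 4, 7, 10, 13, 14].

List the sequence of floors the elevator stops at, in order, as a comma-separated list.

Answer: 13, 14, 10, 7, 4, 1

Derivation:
Current: 11, moving UP
Serve above first (ascending): [13, 14]
Then reverse, serve below (descending): [10, 7, 4, 1]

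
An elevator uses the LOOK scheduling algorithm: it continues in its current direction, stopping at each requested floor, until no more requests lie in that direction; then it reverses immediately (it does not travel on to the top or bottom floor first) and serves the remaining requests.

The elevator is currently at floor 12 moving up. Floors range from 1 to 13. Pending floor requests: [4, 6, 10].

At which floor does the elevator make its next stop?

Current floor: 12, direction: up
Requests above: []
Requests below: [4, 6, 10]
Moving up but no requests above → reverse; nearest below is max([4, 6, 10]) = 10

Answer: 10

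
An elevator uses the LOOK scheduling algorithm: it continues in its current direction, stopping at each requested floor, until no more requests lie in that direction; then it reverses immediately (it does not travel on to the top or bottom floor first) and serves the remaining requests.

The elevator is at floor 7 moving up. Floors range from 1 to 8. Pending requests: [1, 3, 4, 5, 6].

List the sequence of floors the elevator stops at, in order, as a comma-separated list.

Answer: 6, 5, 4, 3, 1

Derivation:
Current: 7, moving UP
Serve above first (ascending): []
Then reverse, serve below (descending): [6, 5, 4, 3, 1]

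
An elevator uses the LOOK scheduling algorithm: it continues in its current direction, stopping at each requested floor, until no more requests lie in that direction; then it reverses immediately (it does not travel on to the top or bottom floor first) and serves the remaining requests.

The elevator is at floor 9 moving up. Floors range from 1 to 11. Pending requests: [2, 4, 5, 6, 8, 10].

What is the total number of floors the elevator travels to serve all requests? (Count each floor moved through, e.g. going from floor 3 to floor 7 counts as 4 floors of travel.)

Answer: 9

Derivation:
Start at floor 9 moving up, LOOK stop order: [10, 8, 6, 5, 4, 2]
  9 → 10: |10-9| = 1, total = 1
  10 → 8: |8-10| = 2, total = 3
  8 → 6: |6-8| = 2, total = 5
  6 → 5: |5-6| = 1, total = 6
  5 → 4: |4-5| = 1, total = 7
  4 → 2: |2-4| = 2, total = 9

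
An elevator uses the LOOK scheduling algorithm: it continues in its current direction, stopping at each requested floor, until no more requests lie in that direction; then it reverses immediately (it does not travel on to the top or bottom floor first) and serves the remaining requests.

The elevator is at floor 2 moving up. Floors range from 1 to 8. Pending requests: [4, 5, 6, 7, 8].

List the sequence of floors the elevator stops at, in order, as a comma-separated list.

Answer: 4, 5, 6, 7, 8

Derivation:
Current: 2, moving UP
Serve above first (ascending): [4, 5, 6, 7, 8]
Then reverse, serve below (descending): []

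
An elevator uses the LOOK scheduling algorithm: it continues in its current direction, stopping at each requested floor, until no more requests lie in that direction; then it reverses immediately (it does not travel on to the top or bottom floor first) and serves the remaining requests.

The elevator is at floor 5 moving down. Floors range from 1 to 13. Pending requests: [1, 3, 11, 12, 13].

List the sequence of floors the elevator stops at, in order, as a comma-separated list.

Answer: 3, 1, 11, 12, 13

Derivation:
Current: 5, moving DOWN
Serve below first (descending): [3, 1]
Then reverse, serve above (ascending): [11, 12, 13]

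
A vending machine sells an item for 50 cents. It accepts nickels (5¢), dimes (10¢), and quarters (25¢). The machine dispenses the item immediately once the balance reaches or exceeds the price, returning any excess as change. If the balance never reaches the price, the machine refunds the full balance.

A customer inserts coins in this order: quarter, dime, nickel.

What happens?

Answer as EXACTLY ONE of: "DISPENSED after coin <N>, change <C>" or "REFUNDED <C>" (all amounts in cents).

Price: 50¢
Coin 1 (quarter, 25¢): balance = 25¢
Coin 2 (dime, 10¢): balance = 35¢
Coin 3 (nickel, 5¢): balance = 40¢
All coins inserted, balance 40¢ < price 50¢ → REFUND 40¢

Answer: REFUNDED 40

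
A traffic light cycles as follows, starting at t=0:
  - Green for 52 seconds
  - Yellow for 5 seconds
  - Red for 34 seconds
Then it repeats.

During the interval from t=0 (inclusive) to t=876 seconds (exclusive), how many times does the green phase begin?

Answer: 10

Derivation:
Cycle = 52+5+34 = 91s
green phase starts at t = k*91 + 0 for k=0,1,2,...
Need k*91+0 < 876 → k < 9.626
k ∈ {0, ..., 9} → 10 starts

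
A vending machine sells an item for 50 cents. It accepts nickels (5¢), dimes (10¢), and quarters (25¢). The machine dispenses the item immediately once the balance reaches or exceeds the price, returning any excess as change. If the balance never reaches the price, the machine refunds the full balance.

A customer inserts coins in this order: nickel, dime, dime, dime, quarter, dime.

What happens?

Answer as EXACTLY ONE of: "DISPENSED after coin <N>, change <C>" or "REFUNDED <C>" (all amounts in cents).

Answer: DISPENSED after coin 5, change 10

Derivation:
Price: 50¢
Coin 1 (nickel, 5¢): balance = 5¢
Coin 2 (dime, 10¢): balance = 15¢
Coin 3 (dime, 10¢): balance = 25¢
Coin 4 (dime, 10¢): balance = 35¢
Coin 5 (quarter, 25¢): balance = 60¢
  → balance >= price → DISPENSE, change = 60 - 50 = 10¢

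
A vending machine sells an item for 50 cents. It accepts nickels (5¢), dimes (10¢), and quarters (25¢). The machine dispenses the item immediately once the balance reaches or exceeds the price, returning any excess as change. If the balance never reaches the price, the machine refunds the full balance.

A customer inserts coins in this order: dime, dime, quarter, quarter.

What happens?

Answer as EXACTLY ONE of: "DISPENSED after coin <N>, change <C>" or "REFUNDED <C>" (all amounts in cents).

Price: 50¢
Coin 1 (dime, 10¢): balance = 10¢
Coin 2 (dime, 10¢): balance = 20¢
Coin 3 (quarter, 25¢): balance = 45¢
Coin 4 (quarter, 25¢): balance = 70¢
  → balance >= price → DISPENSE, change = 70 - 50 = 20¢

Answer: DISPENSED after coin 4, change 20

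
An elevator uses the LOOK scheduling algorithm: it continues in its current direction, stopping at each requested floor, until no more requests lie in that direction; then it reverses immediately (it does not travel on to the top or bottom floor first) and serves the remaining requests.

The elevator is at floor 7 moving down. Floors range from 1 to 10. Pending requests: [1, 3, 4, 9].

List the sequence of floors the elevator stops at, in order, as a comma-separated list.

Answer: 4, 3, 1, 9

Derivation:
Current: 7, moving DOWN
Serve below first (descending): [4, 3, 1]
Then reverse, serve above (ascending): [9]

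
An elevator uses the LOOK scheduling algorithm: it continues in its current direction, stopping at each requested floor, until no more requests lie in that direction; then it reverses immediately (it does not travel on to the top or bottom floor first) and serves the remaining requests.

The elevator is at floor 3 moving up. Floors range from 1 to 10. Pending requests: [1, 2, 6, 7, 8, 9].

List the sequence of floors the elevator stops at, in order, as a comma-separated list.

Current: 3, moving UP
Serve above first (ascending): [6, 7, 8, 9]
Then reverse, serve below (descending): [2, 1]

Answer: 6, 7, 8, 9, 2, 1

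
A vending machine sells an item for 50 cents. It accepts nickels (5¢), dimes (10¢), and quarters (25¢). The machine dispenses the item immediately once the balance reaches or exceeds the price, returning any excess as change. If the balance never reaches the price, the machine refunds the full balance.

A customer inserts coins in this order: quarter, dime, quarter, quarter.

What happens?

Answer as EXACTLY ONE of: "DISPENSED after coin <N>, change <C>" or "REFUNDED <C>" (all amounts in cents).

Price: 50¢
Coin 1 (quarter, 25¢): balance = 25¢
Coin 2 (dime, 10¢): balance = 35¢
Coin 3 (quarter, 25¢): balance = 60¢
  → balance >= price → DISPENSE, change = 60 - 50 = 10¢

Answer: DISPENSED after coin 3, change 10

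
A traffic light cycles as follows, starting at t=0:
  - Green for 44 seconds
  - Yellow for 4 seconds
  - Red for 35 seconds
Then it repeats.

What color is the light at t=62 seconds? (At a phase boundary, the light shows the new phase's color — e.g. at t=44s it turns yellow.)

Answer: red

Derivation:
Cycle length = 44 + 4 + 35 = 83s
t = 62, phase_t = 62 mod 83 = 62
62 >= 48 → RED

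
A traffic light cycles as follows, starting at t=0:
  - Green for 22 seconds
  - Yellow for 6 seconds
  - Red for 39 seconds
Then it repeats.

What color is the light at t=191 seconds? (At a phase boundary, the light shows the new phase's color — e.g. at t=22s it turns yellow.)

Cycle length = 22 + 6 + 39 = 67s
t = 191, phase_t = 191 mod 67 = 57
57 >= 28 → RED

Answer: red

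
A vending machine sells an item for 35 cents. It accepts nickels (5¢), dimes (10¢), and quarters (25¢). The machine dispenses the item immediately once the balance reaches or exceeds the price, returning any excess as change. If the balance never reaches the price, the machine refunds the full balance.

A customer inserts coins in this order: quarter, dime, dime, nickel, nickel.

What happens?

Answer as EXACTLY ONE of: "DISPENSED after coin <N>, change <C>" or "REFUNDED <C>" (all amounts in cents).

Answer: DISPENSED after coin 2, change 0

Derivation:
Price: 35¢
Coin 1 (quarter, 25¢): balance = 25¢
Coin 2 (dime, 10¢): balance = 35¢
  → balance >= price → DISPENSE, change = 35 - 35 = 0¢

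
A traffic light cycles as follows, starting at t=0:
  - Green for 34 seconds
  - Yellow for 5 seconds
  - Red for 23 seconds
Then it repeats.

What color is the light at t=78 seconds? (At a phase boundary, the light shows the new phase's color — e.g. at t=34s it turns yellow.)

Cycle length = 34 + 5 + 23 = 62s
t = 78, phase_t = 78 mod 62 = 16
16 < 34 (green end) → GREEN

Answer: green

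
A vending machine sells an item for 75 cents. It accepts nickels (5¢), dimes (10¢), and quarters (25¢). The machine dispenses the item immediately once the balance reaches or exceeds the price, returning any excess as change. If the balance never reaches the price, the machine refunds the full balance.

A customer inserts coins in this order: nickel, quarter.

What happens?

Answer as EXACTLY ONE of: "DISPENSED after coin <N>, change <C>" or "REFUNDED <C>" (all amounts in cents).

Answer: REFUNDED 30

Derivation:
Price: 75¢
Coin 1 (nickel, 5¢): balance = 5¢
Coin 2 (quarter, 25¢): balance = 30¢
All coins inserted, balance 30¢ < price 75¢ → REFUND 30¢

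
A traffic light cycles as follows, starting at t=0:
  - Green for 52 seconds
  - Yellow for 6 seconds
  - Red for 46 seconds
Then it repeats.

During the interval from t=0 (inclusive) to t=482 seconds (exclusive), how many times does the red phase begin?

Cycle = 52+6+46 = 104s
red phase starts at t = k*104 + 58 for k=0,1,2,...
Need k*104+58 < 482 → k < 4.077
k ∈ {0, ..., 4} → 5 starts

Answer: 5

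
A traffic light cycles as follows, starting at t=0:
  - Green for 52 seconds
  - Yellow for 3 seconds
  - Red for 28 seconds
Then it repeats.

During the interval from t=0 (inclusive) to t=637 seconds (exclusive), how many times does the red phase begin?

Answer: 8

Derivation:
Cycle = 52+3+28 = 83s
red phase starts at t = k*83 + 55 for k=0,1,2,...
Need k*83+55 < 637 → k < 7.012
k ∈ {0, ..., 7} → 8 starts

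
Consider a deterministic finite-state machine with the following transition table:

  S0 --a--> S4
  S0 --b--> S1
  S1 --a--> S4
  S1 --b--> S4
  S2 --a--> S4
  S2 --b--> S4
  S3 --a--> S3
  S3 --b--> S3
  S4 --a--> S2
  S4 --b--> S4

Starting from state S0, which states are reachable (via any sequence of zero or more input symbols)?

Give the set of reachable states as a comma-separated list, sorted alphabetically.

Answer: S0, S1, S2, S4

Derivation:
BFS from S0:
  visit S0: S0--a-->S4 (new), S0--b-->S1 (new)
  visit S4: S4--a-->S2 (new), S4--b-->S4 (seen)
  visit S1: S1--a-->S4 (seen), S1--b-->S4 (seen)
  visit S2: S2--a-->S4 (seen), S2--b-->S4 (seen)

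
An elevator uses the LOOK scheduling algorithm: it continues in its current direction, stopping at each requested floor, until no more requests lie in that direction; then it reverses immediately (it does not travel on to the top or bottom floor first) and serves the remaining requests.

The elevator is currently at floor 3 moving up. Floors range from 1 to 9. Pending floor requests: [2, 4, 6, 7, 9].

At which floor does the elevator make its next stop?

Current floor: 3, direction: up
Requests above: [4, 6, 7, 9]
Requests below: [2]
Moving up and requests lie above → nearest above is min([4, 6, 7, 9]) = 4

Answer: 4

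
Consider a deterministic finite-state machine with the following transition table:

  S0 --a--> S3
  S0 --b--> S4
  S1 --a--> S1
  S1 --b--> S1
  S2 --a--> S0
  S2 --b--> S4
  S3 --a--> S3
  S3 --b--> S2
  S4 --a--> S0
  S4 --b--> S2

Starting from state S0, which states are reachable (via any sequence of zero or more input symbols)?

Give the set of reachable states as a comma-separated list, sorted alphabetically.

Answer: S0, S2, S3, S4

Derivation:
BFS from S0:
  visit S0: S0--a-->S3 (new), S0--b-->S4 (new)
  visit S3: S3--a-->S3 (seen), S3--b-->S2 (new)
  visit S4: S4--a-->S0 (seen), S4--b-->S2 (seen)
  visit S2: S2--a-->S0 (seen), S2--b-->S4 (seen)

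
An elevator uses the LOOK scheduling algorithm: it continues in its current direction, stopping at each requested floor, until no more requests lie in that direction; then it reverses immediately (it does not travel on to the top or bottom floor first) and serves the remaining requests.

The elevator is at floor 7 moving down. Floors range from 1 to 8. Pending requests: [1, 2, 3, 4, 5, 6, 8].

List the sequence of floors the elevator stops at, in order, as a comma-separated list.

Answer: 6, 5, 4, 3, 2, 1, 8

Derivation:
Current: 7, moving DOWN
Serve below first (descending): [6, 5, 4, 3, 2, 1]
Then reverse, serve above (ascending): [8]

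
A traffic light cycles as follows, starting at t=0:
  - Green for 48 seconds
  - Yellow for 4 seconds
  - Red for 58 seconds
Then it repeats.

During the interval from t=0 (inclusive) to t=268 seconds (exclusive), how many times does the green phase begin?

Cycle = 48+4+58 = 110s
green phase starts at t = k*110 + 0 for k=0,1,2,...
Need k*110+0 < 268 → k < 2.436
k ∈ {0, ..., 2} → 3 starts

Answer: 3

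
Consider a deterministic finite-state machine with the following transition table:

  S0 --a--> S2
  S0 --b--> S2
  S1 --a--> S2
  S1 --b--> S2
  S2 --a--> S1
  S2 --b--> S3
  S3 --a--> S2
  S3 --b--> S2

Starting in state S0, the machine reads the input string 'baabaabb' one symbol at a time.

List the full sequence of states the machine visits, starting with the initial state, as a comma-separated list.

Answer: S0, S2, S1, S2, S3, S2, S1, S2, S3

Derivation:
Start: S0
  read 'b': S0 --b--> S2
  read 'a': S2 --a--> S1
  read 'a': S1 --a--> S2
  read 'b': S2 --b--> S3
  read 'a': S3 --a--> S2
  read 'a': S2 --a--> S1
  read 'b': S1 --b--> S2
  read 'b': S2 --b--> S3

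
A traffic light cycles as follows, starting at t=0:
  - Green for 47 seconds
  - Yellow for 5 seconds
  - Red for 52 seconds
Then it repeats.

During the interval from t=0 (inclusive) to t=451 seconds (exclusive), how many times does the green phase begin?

Cycle = 47+5+52 = 104s
green phase starts at t = k*104 + 0 for k=0,1,2,...
Need k*104+0 < 451 → k < 4.337
k ∈ {0, ..., 4} → 5 starts

Answer: 5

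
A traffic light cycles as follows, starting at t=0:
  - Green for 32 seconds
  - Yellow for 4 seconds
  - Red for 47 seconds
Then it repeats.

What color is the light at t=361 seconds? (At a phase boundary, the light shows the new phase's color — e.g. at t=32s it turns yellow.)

Cycle length = 32 + 4 + 47 = 83s
t = 361, phase_t = 361 mod 83 = 29
29 < 32 (green end) → GREEN

Answer: green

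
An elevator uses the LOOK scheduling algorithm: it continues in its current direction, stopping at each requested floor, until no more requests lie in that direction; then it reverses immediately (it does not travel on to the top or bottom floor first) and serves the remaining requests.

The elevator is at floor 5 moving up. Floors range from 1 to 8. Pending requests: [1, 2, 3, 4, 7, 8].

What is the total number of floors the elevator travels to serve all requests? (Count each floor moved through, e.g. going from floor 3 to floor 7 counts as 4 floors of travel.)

Start at floor 5 moving up, LOOK stop order: [7, 8, 4, 3, 2, 1]
  5 → 7: |7-5| = 2, total = 2
  7 → 8: |8-7| = 1, total = 3
  8 → 4: |4-8| = 4, total = 7
  4 → 3: |3-4| = 1, total = 8
  3 → 2: |2-3| = 1, total = 9
  2 → 1: |1-2| = 1, total = 10

Answer: 10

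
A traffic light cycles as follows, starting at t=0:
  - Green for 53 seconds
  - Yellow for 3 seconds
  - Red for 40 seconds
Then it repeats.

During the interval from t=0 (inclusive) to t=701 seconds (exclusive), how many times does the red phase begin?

Answer: 7

Derivation:
Cycle = 53+3+40 = 96s
red phase starts at t = k*96 + 56 for k=0,1,2,...
Need k*96+56 < 701 → k < 6.719
k ∈ {0, ..., 6} → 7 starts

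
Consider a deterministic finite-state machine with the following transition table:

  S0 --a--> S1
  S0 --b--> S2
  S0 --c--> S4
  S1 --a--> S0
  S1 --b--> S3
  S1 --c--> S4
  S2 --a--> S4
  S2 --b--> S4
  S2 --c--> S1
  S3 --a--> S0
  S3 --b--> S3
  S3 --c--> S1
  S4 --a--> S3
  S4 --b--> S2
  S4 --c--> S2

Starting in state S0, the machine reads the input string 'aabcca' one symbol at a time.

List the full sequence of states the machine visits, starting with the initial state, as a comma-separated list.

Answer: S0, S1, S0, S2, S1, S4, S3

Derivation:
Start: S0
  read 'a': S0 --a--> S1
  read 'a': S1 --a--> S0
  read 'b': S0 --b--> S2
  read 'c': S2 --c--> S1
  read 'c': S1 --c--> S4
  read 'a': S4 --a--> S3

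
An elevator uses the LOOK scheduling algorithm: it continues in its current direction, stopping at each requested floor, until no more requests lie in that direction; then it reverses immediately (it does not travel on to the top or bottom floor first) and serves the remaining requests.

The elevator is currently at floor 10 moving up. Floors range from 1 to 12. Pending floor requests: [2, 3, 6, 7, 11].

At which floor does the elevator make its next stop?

Answer: 11

Derivation:
Current floor: 10, direction: up
Requests above: [11]
Requests below: [2, 3, 6, 7]
Moving up and requests lie above → nearest above is min([11]) = 11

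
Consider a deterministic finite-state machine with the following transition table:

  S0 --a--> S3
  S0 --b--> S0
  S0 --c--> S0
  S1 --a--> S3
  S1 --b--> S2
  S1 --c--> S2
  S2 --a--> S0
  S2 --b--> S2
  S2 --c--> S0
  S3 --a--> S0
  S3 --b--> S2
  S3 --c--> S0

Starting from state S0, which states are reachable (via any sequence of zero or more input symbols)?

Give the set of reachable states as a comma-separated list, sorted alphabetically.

Answer: S0, S2, S3

Derivation:
BFS from S0:
  visit S0: S0--a-->S3 (new), S0--b-->S0 (seen), S0--c-->S0 (seen)
  visit S3: S3--a-->S0 (seen), S3--b-->S2 (new), S3--c-->S0 (seen)
  visit S2: S2--a-->S0 (seen), S2--b-->S2 (seen), S2--c-->S0 (seen)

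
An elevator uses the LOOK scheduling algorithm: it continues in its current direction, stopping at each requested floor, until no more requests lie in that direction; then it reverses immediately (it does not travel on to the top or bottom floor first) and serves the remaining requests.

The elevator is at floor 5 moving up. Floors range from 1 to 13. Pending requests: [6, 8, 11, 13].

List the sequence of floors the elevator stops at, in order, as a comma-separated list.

Answer: 6, 8, 11, 13

Derivation:
Current: 5, moving UP
Serve above first (ascending): [6, 8, 11, 13]
Then reverse, serve below (descending): []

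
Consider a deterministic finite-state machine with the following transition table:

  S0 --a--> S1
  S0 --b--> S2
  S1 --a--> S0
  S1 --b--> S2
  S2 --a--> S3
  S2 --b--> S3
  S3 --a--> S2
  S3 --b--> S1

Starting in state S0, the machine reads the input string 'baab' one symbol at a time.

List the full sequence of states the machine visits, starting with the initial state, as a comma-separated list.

Answer: S0, S2, S3, S2, S3

Derivation:
Start: S0
  read 'b': S0 --b--> S2
  read 'a': S2 --a--> S3
  read 'a': S3 --a--> S2
  read 'b': S2 --b--> S3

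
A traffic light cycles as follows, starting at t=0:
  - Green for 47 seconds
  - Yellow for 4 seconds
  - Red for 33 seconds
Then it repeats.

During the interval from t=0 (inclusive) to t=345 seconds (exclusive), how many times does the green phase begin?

Cycle = 47+4+33 = 84s
green phase starts at t = k*84 + 0 for k=0,1,2,...
Need k*84+0 < 345 → k < 4.107
k ∈ {0, ..., 4} → 5 starts

Answer: 5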